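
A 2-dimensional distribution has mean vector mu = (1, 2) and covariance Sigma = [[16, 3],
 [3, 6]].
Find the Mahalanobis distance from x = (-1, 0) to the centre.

Step 1 — centre the observation: (x - mu) = (-2, -2).

Step 2 — invert Sigma. det(Sigma) = 16·6 - (3)² = 87.
  Sigma^{-1} = (1/det) · [[d, -b], [-b, a]] = [[0.069, -0.0345],
 [-0.0345, 0.1839]].

Step 3 — form the quadratic (x - mu)^T · Sigma^{-1} · (x - mu):
  Sigma^{-1} · (x - mu) = (-0.069, -0.2989).
  (x - mu)^T · [Sigma^{-1} · (x - mu)] = (-2)·(-0.069) + (-2)·(-0.2989) = 0.7356.

Step 4 — take square root: d = √(0.7356) ≈ 0.8577.

d(x, mu) = √(0.7356) ≈ 0.8577


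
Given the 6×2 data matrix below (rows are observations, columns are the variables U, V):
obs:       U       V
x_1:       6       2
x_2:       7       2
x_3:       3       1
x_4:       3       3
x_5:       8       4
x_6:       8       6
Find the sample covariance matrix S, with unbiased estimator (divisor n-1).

Step 1 — column means:
  mean(U) = (6 + 7 + 3 + 3 + 8 + 8) / 6 = 35/6 = 5.8333
  mean(V) = (2 + 2 + 1 + 3 + 4 + 6) / 6 = 18/6 = 3

Step 2 — sample covariance S[i,j] = (1/(n-1)) · Σ_k (x_{k,i} - mean_i) · (x_{k,j} - mean_j), with n-1 = 5.
  S[U,U] = ((0.1667)·(0.1667) + (1.1667)·(1.1667) + (-2.8333)·(-2.8333) + (-2.8333)·(-2.8333) + (2.1667)·(2.1667) + (2.1667)·(2.1667)) / 5 = 26.8333/5 = 5.3667
  S[U,V] = ((0.1667)·(-1) + (1.1667)·(-1) + (-2.8333)·(-2) + (-2.8333)·(0) + (2.1667)·(1) + (2.1667)·(3)) / 5 = 13/5 = 2.6
  S[V,V] = ((-1)·(-1) + (-1)·(-1) + (-2)·(-2) + (0)·(0) + (1)·(1) + (3)·(3)) / 5 = 16/5 = 3.2

S is symmetric (S[j,i] = S[i,j]). Assembling:

S = [[5.3667, 2.6],
 [2.6, 3.2]]


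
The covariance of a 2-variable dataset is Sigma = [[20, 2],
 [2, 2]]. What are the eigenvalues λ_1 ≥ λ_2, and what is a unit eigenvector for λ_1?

Step 1 — characteristic polynomial of 2×2 Sigma:
  det(Sigma - λI) = λ² - trace · λ + det = 0.
  trace = 20 + 2 = 22, det = 20·2 - (2)² = 36.
Step 2 — discriminant:
  Δ = trace² - 4·det = 484 - 144 = 340.
Step 3 — eigenvalues:
  λ = (trace ± √Δ)/2 = (22 ± 18.4391)/2,
  λ_1 = 20.2195,  λ_2 = 1.7805.

Step 4 — unit eigenvector for λ_1: solve (Sigma - λ_1 I)v = 0. First row:
  (20 - 20.2195)·v_x + (2)·v_y = 0, i.e. (-0.2195)·v_x + (2)·v_y = 0,
  so v ∝ (b, λ_1 - a) = (2, 0.2195) = u.
  ||u|| = √((2)² + (0.2195)²) = √(4.0482) ≈ 2.012,
  v_1 = u/||u|| ≈ (0.994, 0.1091) (||v_1|| = 1).

λ_1 = 20.2195,  λ_2 = 1.7805;  v_1 ≈ (0.994, 0.1091)


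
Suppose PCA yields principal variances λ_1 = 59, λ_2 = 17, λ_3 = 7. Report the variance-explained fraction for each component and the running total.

Step 1 — total variance = trace(Sigma) = Σ λ_i = 59 + 17 + 7 = 83.

Step 2 — fraction explained by component i = λ_i / Σ λ:
  PC1: 59/83 = 0.7108
  PC2: 17/83 = 0.2048
  PC3: 7/83 = 0.0843

Step 3 — cumulative fraction after k components = (λ_1 + ... + λ_k) / Σ λ:
  k = 1: 59/83 = 0.7108
  k = 2: (59 + 17)/83 = 76/83 = 0.9157
  k = 3: (59 + 17 + 7)/83 = 83/83 = 1

Summary (fraction, with percent):

explained: PC1 0.7108 (71.08%), PC2 0.2048 (20.48%), PC3 0.0843 (8.43%);  cumulative: 0.7108, 0.9157, 1


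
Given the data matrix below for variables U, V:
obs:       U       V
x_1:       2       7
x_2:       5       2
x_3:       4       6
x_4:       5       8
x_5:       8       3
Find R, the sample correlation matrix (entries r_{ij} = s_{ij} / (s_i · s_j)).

Step 1 — column means:
  mean(U) = (2 + 5 + 4 + 5 + 8) / 5 = 24/5 = 4.8
  mean(V) = (7 + 2 + 6 + 8 + 3) / 5 = 26/5 = 5.2

Step 2 — sample variances and covariances s[i,j] = (1/(n-1)) · Σ_k (x_{k,i} - mean_i) · (x_{k,j} - mean_j), with n-1 = 4:
  s[U,U] = ((-2.8)·(-2.8) + (0.2)·(0.2) + (-0.8)·(-0.8) + (0.2)·(0.2) + (3.2)·(3.2)) / 4 = 18.8/4 = 4.7
  s[U,V] = ((-2.8)·(1.8) + (0.2)·(-3.2) + (-0.8)·(0.8) + (0.2)·(2.8) + (3.2)·(-2.2)) / 4 = -12.8/4 = -3.2
  s[V,V] = ((1.8)·(1.8) + (-3.2)·(-3.2) + (0.8)·(0.8) + (2.8)·(2.8) + (-2.2)·(-2.2)) / 4 = 26.8/4 = 6.7
  Sample standard deviations s_i = √(s[i,i]):
  s(U) = √(4.7) = 2.1679
  s(V) = √(6.7) = 2.5884

Step 3 — r_{ij} = s_{ij} / (s_i · s_j):
  r[U,U] = 1 (diagonal).
  r[U,V] = -3.2 / (2.1679 · 2.5884) = -3.2 / 5.6116 = -0.5702
  r[V,V] = 1 (diagonal).

R is symmetric with unit diagonal. Assembling:

R = [[1, -0.5702],
 [-0.5702, 1]]


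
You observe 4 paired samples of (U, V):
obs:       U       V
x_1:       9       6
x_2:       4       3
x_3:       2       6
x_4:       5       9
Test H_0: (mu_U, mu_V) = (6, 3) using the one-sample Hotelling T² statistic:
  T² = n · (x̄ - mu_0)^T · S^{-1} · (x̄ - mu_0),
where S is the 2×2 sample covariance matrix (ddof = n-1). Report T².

Step 1 — sample mean vector:
  mean(U) = (9 + 4 + 2 + 5) / 4 = 20/4 = 5
  mean(V) = (6 + 3 + 6 + 9) / 4 = 24/4 = 6
  x̄ = (5, 6),  deviation x̄ - mu_0 = (5, 6) - (6, 3) = (-1, 3).

Step 2 — sample covariance matrix, S[i,j] = (1/(n-1)) · Σ_k (x_{k,i} - mean_i) · (x_{k,j} - mean_j), divisor n-1 = 3:
  S[U,U] = ((4)·(4) + (-1)·(-1) + (-3)·(-3) + (0)·(0)) / 3 = 26/3 = 8.6667
  S[U,V] = ((4)·(0) + (-1)·(-3) + (-3)·(0) + (0)·(3)) / 3 = 3/3 = 1
  S[V,V] = ((0)·(0) + (-3)·(-3) + (0)·(0) + (3)·(3)) / 3 = 18/3 = 6
  S = [[8.6667, 1],
 [1, 6]].

Step 3 — invert S. det(S) = 8.6667·6 - (1)² = 51.
  S^{-1} = (1/det) · [[d, -b], [-b, a]] = [[0.1176, -0.0196],
 [-0.0196, 0.1699]].

Step 4 — quadratic form (x̄ - mu_0)^T · S^{-1} · (x̄ - mu_0):
  S^{-1} · (x̄ - mu_0) = (-0.1765, 0.5294),
  (x̄ - mu_0)^T · [...] = (-1)·(-0.1765) + (3)·(0.5294) = 1.7647.

Step 5 — scale by n: T² = 4 · 1.7647 = 7.0588.

T² ≈ 7.0588


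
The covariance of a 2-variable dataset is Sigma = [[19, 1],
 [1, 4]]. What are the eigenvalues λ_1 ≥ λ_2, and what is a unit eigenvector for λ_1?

Step 1 — characteristic polynomial of 2×2 Sigma:
  det(Sigma - λI) = λ² - trace · λ + det = 0.
  trace = 19 + 4 = 23, det = 19·4 - (1)² = 75.
Step 2 — discriminant:
  Δ = trace² - 4·det = 529 - 300 = 229.
Step 3 — eigenvalues:
  λ = (trace ± √Δ)/2 = (23 ± 15.1327)/2,
  λ_1 = 19.0664,  λ_2 = 3.9336.

Step 4 — unit eigenvector for λ_1: solve (Sigma - λ_1 I)v = 0. First row:
  (19 - 19.0664)·v_x + (1)·v_y = 0, i.e. (-0.0664)·v_x + (1)·v_y = 0,
  so v ∝ (b, λ_1 - a) = (1, 0.0664) = u.
  ||u|| = √((1)² + (0.0664)²) = √(1.0044) ≈ 1.0022,
  v_1 = u/||u|| ≈ (0.9978, 0.0662) (||v_1|| = 1).

λ_1 = 19.0664,  λ_2 = 3.9336;  v_1 ≈ (0.9978, 0.0662)


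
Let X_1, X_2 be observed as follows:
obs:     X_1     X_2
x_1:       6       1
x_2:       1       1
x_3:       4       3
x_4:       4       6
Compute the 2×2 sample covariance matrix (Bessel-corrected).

Step 1 — column means:
  mean(X_1) = (6 + 1 + 4 + 4) / 4 = 15/4 = 3.75
  mean(X_2) = (1 + 1 + 3 + 6) / 4 = 11/4 = 2.75

Step 2 — sample covariance S[i,j] = (1/(n-1)) · Σ_k (x_{k,i} - mean_i) · (x_{k,j} - mean_j), with n-1 = 3.
  S[X_1,X_1] = ((2.25)·(2.25) + (-2.75)·(-2.75) + (0.25)·(0.25) + (0.25)·(0.25)) / 3 = 12.75/3 = 4.25
  S[X_1,X_2] = ((2.25)·(-1.75) + (-2.75)·(-1.75) + (0.25)·(0.25) + (0.25)·(3.25)) / 3 = 1.75/3 = 0.5833
  S[X_2,X_2] = ((-1.75)·(-1.75) + (-1.75)·(-1.75) + (0.25)·(0.25) + (3.25)·(3.25)) / 3 = 16.75/3 = 5.5833

S is symmetric (S[j,i] = S[i,j]). Assembling:

S = [[4.25, 0.5833],
 [0.5833, 5.5833]]


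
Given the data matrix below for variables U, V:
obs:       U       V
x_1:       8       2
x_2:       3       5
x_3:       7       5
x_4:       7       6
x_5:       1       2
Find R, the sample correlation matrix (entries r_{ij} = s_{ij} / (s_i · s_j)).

Step 1 — column means:
  mean(U) = (8 + 3 + 7 + 7 + 1) / 5 = 26/5 = 5.2
  mean(V) = (2 + 5 + 5 + 6 + 2) / 5 = 20/5 = 4

Step 2 — sample variances and covariances s[i,j] = (1/(n-1)) · Σ_k (x_{k,i} - mean_i) · (x_{k,j} - mean_j), with n-1 = 4:
  s[U,U] = ((2.8)·(2.8) + (-2.2)·(-2.2) + (1.8)·(1.8) + (1.8)·(1.8) + (-4.2)·(-4.2)) / 4 = 36.8/4 = 9.2
  s[U,V] = ((2.8)·(-2) + (-2.2)·(1) + (1.8)·(1) + (1.8)·(2) + (-4.2)·(-2)) / 4 = 6/4 = 1.5
  s[V,V] = ((-2)·(-2) + (1)·(1) + (1)·(1) + (2)·(2) + (-2)·(-2)) / 4 = 14/4 = 3.5
  Sample standard deviations s_i = √(s[i,i]):
  s(U) = √(9.2) = 3.0332
  s(V) = √(3.5) = 1.8708

Step 3 — r_{ij} = s_{ij} / (s_i · s_j):
  r[U,U] = 1 (diagonal).
  r[U,V] = 1.5 / (3.0332 · 1.8708) = 1.5 / 5.6745 = 0.2643
  r[V,V] = 1 (diagonal).

R is symmetric with unit diagonal. Assembling:

R = [[1, 0.2643],
 [0.2643, 1]]


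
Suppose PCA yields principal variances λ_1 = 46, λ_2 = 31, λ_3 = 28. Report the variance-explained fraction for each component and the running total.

Step 1 — total variance = trace(Sigma) = Σ λ_i = 46 + 31 + 28 = 105.

Step 2 — fraction explained by component i = λ_i / Σ λ:
  PC1: 46/105 = 0.4381
  PC2: 31/105 = 0.2952
  PC3: 28/105 = 0.2667

Step 3 — cumulative fraction after k components = (λ_1 + ... + λ_k) / Σ λ:
  k = 1: 46/105 = 0.4381
  k = 2: (46 + 31)/105 = 77/105 = 0.7333
  k = 3: (46 + 31 + 28)/105 = 105/105 = 1

Summary (fraction, with percent):

explained: PC1 0.4381 (43.81%), PC2 0.2952 (29.52%), PC3 0.2667 (26.67%);  cumulative: 0.4381, 0.7333, 1


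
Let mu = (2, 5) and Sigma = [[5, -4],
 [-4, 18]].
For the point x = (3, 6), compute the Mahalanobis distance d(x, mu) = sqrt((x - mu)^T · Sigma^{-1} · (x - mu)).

Step 1 — centre the observation: (x - mu) = (1, 1).

Step 2 — invert Sigma. det(Sigma) = 5·18 - (-4)² = 74.
  Sigma^{-1} = (1/det) · [[d, -b], [-b, a]] = [[0.2432, 0.0541],
 [0.0541, 0.0676]].

Step 3 — form the quadratic (x - mu)^T · Sigma^{-1} · (x - mu):
  Sigma^{-1} · (x - mu) = (0.2973, 0.1216).
  (x - mu)^T · [Sigma^{-1} · (x - mu)] = (1)·(0.2973) + (1)·(0.1216) = 0.4189.

Step 4 — take square root: d = √(0.4189) ≈ 0.6472.

d(x, mu) = √(0.4189) ≈ 0.6472


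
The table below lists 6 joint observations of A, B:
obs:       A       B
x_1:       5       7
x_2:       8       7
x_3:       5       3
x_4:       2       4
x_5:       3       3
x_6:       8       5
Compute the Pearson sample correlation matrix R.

Step 1 — column means:
  mean(A) = (5 + 8 + 5 + 2 + 3 + 8) / 6 = 31/6 = 5.1667
  mean(B) = (7 + 7 + 3 + 4 + 3 + 5) / 6 = 29/6 = 4.8333

Step 2 — sample variances and covariances s[i,j] = (1/(n-1)) · Σ_k (x_{k,i} - mean_i) · (x_{k,j} - mean_j), with n-1 = 5:
  s[A,A] = ((-0.1667)·(-0.1667) + (2.8333)·(2.8333) + (-0.1667)·(-0.1667) + (-3.1667)·(-3.1667) + (-2.1667)·(-2.1667) + (2.8333)·(2.8333)) / 5 = 30.8333/5 = 6.1667
  s[A,B] = ((-0.1667)·(2.1667) + (2.8333)·(2.1667) + (-0.1667)·(-1.8333) + (-3.1667)·(-0.8333) + (-2.1667)·(-1.8333) + (2.8333)·(0.1667)) / 5 = 13.1667/5 = 2.6333
  s[B,B] = ((2.1667)·(2.1667) + (2.1667)·(2.1667) + (-1.8333)·(-1.8333) + (-0.8333)·(-0.8333) + (-1.8333)·(-1.8333) + (0.1667)·(0.1667)) / 5 = 16.8333/5 = 3.3667
  Sample standard deviations s_i = √(s[i,i]):
  s(A) = √(6.1667) = 2.4833
  s(B) = √(3.3667) = 1.8348

Step 3 — r_{ij} = s_{ij} / (s_i · s_j):
  r[A,A] = 1 (diagonal).
  r[A,B] = 2.6333 / (2.4833 · 1.8348) = 2.6333 / 4.5564 = 0.5779
  r[B,B] = 1 (diagonal).

R is symmetric with unit diagonal. Assembling:

R = [[1, 0.5779],
 [0.5779, 1]]


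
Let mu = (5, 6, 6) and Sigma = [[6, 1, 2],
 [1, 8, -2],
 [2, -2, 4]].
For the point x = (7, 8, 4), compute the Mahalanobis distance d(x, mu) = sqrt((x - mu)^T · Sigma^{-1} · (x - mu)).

Step 1 — centre the observation: (x - mu) = (2, 2, -2).

Step 2 — invert Sigma (cofactor / det for 3×3, or solve directly):
  Sigma^{-1} = [[0.2258, -0.0645, -0.1452],
 [-0.0645, 0.1613, 0.1129],
 [-0.1452, 0.1129, 0.379]].

Step 3 — form the quadratic (x - mu)^T · Sigma^{-1} · (x - mu):
  Sigma^{-1} · (x - mu) = (0.6129, -0.0323, -0.8226).
  (x - mu)^T · [Sigma^{-1} · (x - mu)] = (2)·(0.6129) + (2)·(-0.0323) + (-2)·(-0.8226) = 2.8065.

Step 4 — take square root: d = √(2.8065) ≈ 1.6752.

d(x, mu) = √(2.8065) ≈ 1.6752


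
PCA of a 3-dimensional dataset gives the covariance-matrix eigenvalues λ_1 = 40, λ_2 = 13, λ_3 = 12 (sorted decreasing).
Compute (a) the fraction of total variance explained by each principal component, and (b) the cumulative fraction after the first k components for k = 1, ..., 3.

Step 1 — total variance = trace(Sigma) = Σ λ_i = 40 + 13 + 12 = 65.

Step 2 — fraction explained by component i = λ_i / Σ λ:
  PC1: 40/65 = 0.6154
  PC2: 13/65 = 0.2
  PC3: 12/65 = 0.1846

Step 3 — cumulative fraction after k components = (λ_1 + ... + λ_k) / Σ λ:
  k = 1: 40/65 = 0.6154
  k = 2: (40 + 13)/65 = 53/65 = 0.8154
  k = 3: (40 + 13 + 12)/65 = 65/65 = 1

Summary (fraction, with percent):

explained: PC1 0.6154 (61.54%), PC2 0.2 (20%), PC3 0.1846 (18.46%);  cumulative: 0.6154, 0.8154, 1


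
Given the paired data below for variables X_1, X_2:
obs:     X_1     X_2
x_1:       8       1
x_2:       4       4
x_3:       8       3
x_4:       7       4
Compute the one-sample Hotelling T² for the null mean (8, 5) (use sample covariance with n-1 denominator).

Step 1 — sample mean vector:
  mean(X_1) = (8 + 4 + 8 + 7) / 4 = 27/4 = 6.75
  mean(X_2) = (1 + 4 + 3 + 4) / 4 = 12/4 = 3
  x̄ = (6.75, 3),  deviation x̄ - mu_0 = (6.75, 3) - (8, 5) = (-1.25, -2).

Step 2 — sample covariance matrix, S[i,j] = (1/(n-1)) · Σ_k (x_{k,i} - mean_i) · (x_{k,j} - mean_j), divisor n-1 = 3:
  S[X_1,X_1] = ((1.25)·(1.25) + (-2.75)·(-2.75) + (1.25)·(1.25) + (0.25)·(0.25)) / 3 = 10.75/3 = 3.5833
  S[X_1,X_2] = ((1.25)·(-2) + (-2.75)·(1) + (1.25)·(0) + (0.25)·(1)) / 3 = -5/3 = -1.6667
  S[X_2,X_2] = ((-2)·(-2) + (1)·(1) + (0)·(0) + (1)·(1)) / 3 = 6/3 = 2
  S = [[3.5833, -1.6667],
 [-1.6667, 2]].

Step 3 — invert S. det(S) = 3.5833·2 - (-1.6667)² = 4.3889.
  S^{-1} = (1/det) · [[d, -b], [-b, a]] = [[0.4557, 0.3797],
 [0.3797, 0.8165]].

Step 4 — quadratic form (x̄ - mu_0)^T · S^{-1} · (x̄ - mu_0):
  S^{-1} · (x̄ - mu_0) = (-1.3291, -2.1076),
  (x̄ - mu_0)^T · [...] = (-1.25)·(-1.3291) + (-2)·(-2.1076) = 5.8766.

Step 5 — scale by n: T² = 4 · 5.8766 = 23.5063.

T² ≈ 23.5063


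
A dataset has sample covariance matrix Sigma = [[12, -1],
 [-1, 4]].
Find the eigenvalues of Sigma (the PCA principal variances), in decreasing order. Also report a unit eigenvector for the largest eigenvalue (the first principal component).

Step 1 — characteristic polynomial of 2×2 Sigma:
  det(Sigma - λI) = λ² - trace · λ + det = 0.
  trace = 12 + 4 = 16, det = 12·4 - (-1)² = 47.
Step 2 — discriminant:
  Δ = trace² - 4·det = 256 - 188 = 68.
Step 3 — eigenvalues:
  λ = (trace ± √Δ)/2 = (16 ± 8.2462)/2,
  λ_1 = 12.1231,  λ_2 = 3.8769.

Step 4 — unit eigenvector for λ_1: solve (Sigma - λ_1 I)v = 0. First row:
  (12 - 12.1231)·v_x + (-1)·v_y = 0, i.e. (-0.1231)·v_x + (-1)·v_y = 0,
  so v ∝ (b, λ_1 - a) = (-1, 0.1231); multiply by -1 so the first entry is positive: u = (1, -0.1231).
  ||u|| = √((1)² + (-0.1231)²) = √(1.0152) ≈ 1.0075,
  v_1 = u/||u|| ≈ (0.9925, -0.1222) (||v_1|| = 1).

λ_1 = 12.1231,  λ_2 = 3.8769;  v_1 ≈ (0.9925, -0.1222)


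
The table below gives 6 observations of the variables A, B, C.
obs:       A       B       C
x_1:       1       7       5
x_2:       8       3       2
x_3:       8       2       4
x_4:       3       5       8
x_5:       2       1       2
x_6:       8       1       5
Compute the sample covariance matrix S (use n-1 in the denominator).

Step 1 — column means:
  mean(A) = (1 + 8 + 8 + 3 + 2 + 8) / 6 = 30/6 = 5
  mean(B) = (7 + 3 + 2 + 5 + 1 + 1) / 6 = 19/6 = 3.1667
  mean(C) = (5 + 2 + 4 + 8 + 2 + 5) / 6 = 26/6 = 4.3333

Step 2 — sample covariance S[i,j] = (1/(n-1)) · Σ_k (x_{k,i} - mean_i) · (x_{k,j} - mean_j), with n-1 = 5.
  S[A,A] = ((-4)·(-4) + (3)·(3) + (3)·(3) + (-2)·(-2) + (-3)·(-3) + (3)·(3)) / 5 = 56/5 = 11.2
  S[A,B] = ((-4)·(3.8333) + (3)·(-0.1667) + (3)·(-1.1667) + (-2)·(1.8333) + (-3)·(-2.1667) + (3)·(-2.1667)) / 5 = -23/5 = -4.6
  S[A,C] = ((-4)·(0.6667) + (3)·(-2.3333) + (3)·(-0.3333) + (-2)·(3.6667) + (-3)·(-2.3333) + (3)·(0.6667)) / 5 = -9/5 = -1.8
  S[B,B] = ((3.8333)·(3.8333) + (-0.1667)·(-0.1667) + (-1.1667)·(-1.1667) + (1.8333)·(1.8333) + (-2.1667)·(-2.1667) + (-2.1667)·(-2.1667)) / 5 = 28.8333/5 = 5.7667
  S[B,C] = ((3.8333)·(0.6667) + (-0.1667)·(-2.3333) + (-1.1667)·(-0.3333) + (1.8333)·(3.6667) + (-2.1667)·(-2.3333) + (-2.1667)·(0.6667)) / 5 = 13.6667/5 = 2.7333
  S[C,C] = ((0.6667)·(0.6667) + (-2.3333)·(-2.3333) + (-0.3333)·(-0.3333) + (3.6667)·(3.6667) + (-2.3333)·(-2.3333) + (0.6667)·(0.6667)) / 5 = 25.3333/5 = 5.0667

S is symmetric (S[j,i] = S[i,j]). Assembling:

S = [[11.2, -4.6, -1.8],
 [-4.6, 5.7667, 2.7333],
 [-1.8, 2.7333, 5.0667]]


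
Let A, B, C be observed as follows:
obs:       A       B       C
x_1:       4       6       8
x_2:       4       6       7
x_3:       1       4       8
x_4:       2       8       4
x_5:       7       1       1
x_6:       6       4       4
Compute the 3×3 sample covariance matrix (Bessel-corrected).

Step 1 — column means:
  mean(A) = (4 + 4 + 1 + 2 + 7 + 6) / 6 = 24/6 = 4
  mean(B) = (6 + 6 + 4 + 8 + 1 + 4) / 6 = 29/6 = 4.8333
  mean(C) = (8 + 7 + 8 + 4 + 1 + 4) / 6 = 32/6 = 5.3333

Step 2 — sample covariance S[i,j] = (1/(n-1)) · Σ_k (x_{k,i} - mean_i) · (x_{k,j} - mean_j), with n-1 = 5.
  S[A,A] = ((0)·(0) + (0)·(0) + (-3)·(-3) + (-2)·(-2) + (3)·(3) + (2)·(2)) / 5 = 26/5 = 5.2
  S[A,B] = ((0)·(1.1667) + (0)·(1.1667) + (-3)·(-0.8333) + (-2)·(3.1667) + (3)·(-3.8333) + (2)·(-0.8333)) / 5 = -17/5 = -3.4
  S[A,C] = ((0)·(2.6667) + (0)·(1.6667) + (-3)·(2.6667) + (-2)·(-1.3333) + (3)·(-4.3333) + (2)·(-1.3333)) / 5 = -21/5 = -4.2
  S[B,B] = ((1.1667)·(1.1667) + (1.1667)·(1.1667) + (-0.8333)·(-0.8333) + (3.1667)·(3.1667) + (-3.8333)·(-3.8333) + (-0.8333)·(-0.8333)) / 5 = 28.8333/5 = 5.7667
  S[B,C] = ((1.1667)·(2.6667) + (1.1667)·(1.6667) + (-0.8333)·(2.6667) + (3.1667)·(-1.3333) + (-3.8333)·(-4.3333) + (-0.8333)·(-1.3333)) / 5 = 16.3333/5 = 3.2667
  S[C,C] = ((2.6667)·(2.6667) + (1.6667)·(1.6667) + (2.6667)·(2.6667) + (-1.3333)·(-1.3333) + (-4.3333)·(-4.3333) + (-1.3333)·(-1.3333)) / 5 = 39.3333/5 = 7.8667

S is symmetric (S[j,i] = S[i,j]). Assembling:

S = [[5.2, -3.4, -4.2],
 [-3.4, 5.7667, 3.2667],
 [-4.2, 3.2667, 7.8667]]


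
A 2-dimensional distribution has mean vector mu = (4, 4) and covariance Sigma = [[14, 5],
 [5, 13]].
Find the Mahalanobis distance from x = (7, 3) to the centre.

Step 1 — centre the observation: (x - mu) = (3, -1).

Step 2 — invert Sigma. det(Sigma) = 14·13 - (5)² = 157.
  Sigma^{-1} = (1/det) · [[d, -b], [-b, a]] = [[0.0828, -0.0318],
 [-0.0318, 0.0892]].

Step 3 — form the quadratic (x - mu)^T · Sigma^{-1} · (x - mu):
  Sigma^{-1} · (x - mu) = (0.2803, -0.1847).
  (x - mu)^T · [Sigma^{-1} · (x - mu)] = (3)·(0.2803) + (-1)·(-0.1847) = 1.0255.

Step 4 — take square root: d = √(1.0255) ≈ 1.0127.

d(x, mu) = √(1.0255) ≈ 1.0127


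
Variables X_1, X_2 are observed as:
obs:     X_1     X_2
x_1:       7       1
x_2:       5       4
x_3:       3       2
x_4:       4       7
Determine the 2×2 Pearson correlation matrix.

Step 1 — column means:
  mean(X_1) = (7 + 5 + 3 + 4) / 4 = 19/4 = 4.75
  mean(X_2) = (1 + 4 + 2 + 7) / 4 = 14/4 = 3.5

Step 2 — sample variances and covariances s[i,j] = (1/(n-1)) · Σ_k (x_{k,i} - mean_i) · (x_{k,j} - mean_j), with n-1 = 3:
  s[X_1,X_1] = ((2.25)·(2.25) + (0.25)·(0.25) + (-1.75)·(-1.75) + (-0.75)·(-0.75)) / 3 = 8.75/3 = 2.9167
  s[X_1,X_2] = ((2.25)·(-2.5) + (0.25)·(0.5) + (-1.75)·(-1.5) + (-0.75)·(3.5)) / 3 = -5.5/3 = -1.8333
  s[X_2,X_2] = ((-2.5)·(-2.5) + (0.5)·(0.5) + (-1.5)·(-1.5) + (3.5)·(3.5)) / 3 = 21/3 = 7
  Sample standard deviations s_i = √(s[i,i]):
  s(X_1) = √(2.9167) = 1.7078
  s(X_2) = √(7) = 2.6458

Step 3 — r_{ij} = s_{ij} / (s_i · s_j):
  r[X_1,X_1] = 1 (diagonal).
  r[X_1,X_2] = -1.8333 / (1.7078 · 2.6458) = -1.8333 / 4.5185 = -0.4057
  r[X_2,X_2] = 1 (diagonal).

R is symmetric with unit diagonal. Assembling:

R = [[1, -0.4057],
 [-0.4057, 1]]


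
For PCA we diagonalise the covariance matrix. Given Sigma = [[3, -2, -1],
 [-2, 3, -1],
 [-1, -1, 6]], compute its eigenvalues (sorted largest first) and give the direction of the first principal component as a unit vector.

Step 1 — characteristic polynomial p(λ) = det(λI - Sigma) = λ³ - tr·λ² + c_1·λ - det, where tr = trace, c_1 = sum of the principal 2×2 minors, det = det(Sigma):
  tr = 3 + 3 + 6 = 12,
  c_1 = (3·3 - (-2)²) + (3·6 - (-1)²) + (3·6 - (-1)²) = 5 + 17 + 17 = 39,
  det = 3·(3·6 - (-1)²) - (-2)·((-2)·6 - (-1)·(-1)) + (-1)·((-2)·(-1) - 3·(-1)) = 3·(17) - (-2)·(-13) + (-1)·(5) = 20.
  So p(λ) = λ³ - 12λ² + 39λ - 20.
Step 2 — look for an integer root (rational root theorem: any rational root is an integer divisor of 20). Testing λ = 5:
  p(5) = 125 - 300 + 195 - 20 = 0  ✓
  Dividing out (λ - 5): p(λ) = (λ - 5)(λ² - 7λ + 4).
Step 3 — remaining eigenvalues from the quadratic λ² - 7λ + 4 = 0:
  Δ = 7² - 4·4 = 49 - 16 = 33,  λ = (7 ± √33)/2 = (7 ± 5.7446)/2 ≈ 6.3723 or 0.6277.
  Sorted: λ_1 = 6.3723,  λ_2 = 5,  λ_3 = 0.6277  (check: sum = 12 = tr ✓).

Step 4 — unit eigenvector for λ_1 ≈ 6.3723: v spans the null space of (Sigma - λ_1 I), whose rows are
  r_1 = (-3.3723, -2, -1),  r_2 = (-2, -3.3723, -1),  r_3 = (-1, -1, -0.3723).
  v is orthogonal to every row, so take v ∝ r_1 × r_2 = ((-2)·(-1) - (-1)·(-3.3723), (-1)·(-2) - (-3.3723)·(-1), (-3.3723)·(-3.3723) - (-2)·(-2)) ≈ (-1.3723, -1.3723, 7.3723).
  Rescale (multiply by -1 so the first nonzero entry is positive): u = (1.3723, 1.3723, -7.3723).
  ||u|| = √((1.3723)² + (1.3723)² + (-7.3723)²) = √(58.1168) ≈ 7.6234,  v_1 = u/||u|| ≈ (0.18, 0.18, -0.9671) (||v_1|| = 1).

λ_1 = 6.3723,  λ_2 = 5,  λ_3 = 0.6277;  v_1 ≈ (0.18, 0.18, -0.9671)


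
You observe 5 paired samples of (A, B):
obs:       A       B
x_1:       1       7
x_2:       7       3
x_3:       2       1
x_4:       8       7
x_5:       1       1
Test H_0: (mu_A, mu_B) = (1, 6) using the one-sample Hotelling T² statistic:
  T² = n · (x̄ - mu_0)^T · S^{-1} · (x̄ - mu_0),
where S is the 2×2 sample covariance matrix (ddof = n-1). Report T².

Step 1 — sample mean vector:
  mean(A) = (1 + 7 + 2 + 8 + 1) / 5 = 19/5 = 3.8
  mean(B) = (7 + 3 + 1 + 7 + 1) / 5 = 19/5 = 3.8
  x̄ = (3.8, 3.8),  deviation x̄ - mu_0 = (3.8, 3.8) - (1, 6) = (2.8, -2.2).

Step 2 — sample covariance matrix, S[i,j] = (1/(n-1)) · Σ_k (x_{k,i} - mean_i) · (x_{k,j} - mean_j), divisor n-1 = 4:
  S[A,A] = ((-2.8)·(-2.8) + (3.2)·(3.2) + (-1.8)·(-1.8) + (4.2)·(4.2) + (-2.8)·(-2.8)) / 4 = 46.8/4 = 11.7
  S[A,B] = ((-2.8)·(3.2) + (3.2)·(-0.8) + (-1.8)·(-2.8) + (4.2)·(3.2) + (-2.8)·(-2.8)) / 4 = 14.8/4 = 3.7
  S[B,B] = ((3.2)·(3.2) + (-0.8)·(-0.8) + (-2.8)·(-2.8) + (3.2)·(3.2) + (-2.8)·(-2.8)) / 4 = 36.8/4 = 9.2
  S = [[11.7, 3.7],
 [3.7, 9.2]].

Step 3 — invert S. det(S) = 11.7·9.2 - (3.7)² = 93.95.
  S^{-1} = (1/det) · [[d, -b], [-b, a]] = [[0.0979, -0.0394],
 [-0.0394, 0.1245]].

Step 4 — quadratic form (x̄ - mu_0)^T · S^{-1} · (x̄ - mu_0):
  S^{-1} · (x̄ - mu_0) = (0.3608, -0.3842),
  (x̄ - mu_0)^T · [...] = (2.8)·(0.3608) + (-2.2)·(-0.3842) = 1.8557.

Step 5 — scale by n: T² = 5 · 1.8557 = 9.2783.

T² ≈ 9.2783


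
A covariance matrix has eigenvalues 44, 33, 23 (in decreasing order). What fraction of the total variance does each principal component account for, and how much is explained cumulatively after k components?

Step 1 — total variance = trace(Sigma) = Σ λ_i = 44 + 33 + 23 = 100.

Step 2 — fraction explained by component i = λ_i / Σ λ:
  PC1: 44/100 = 0.44
  PC2: 33/100 = 0.33
  PC3: 23/100 = 0.23

Step 3 — cumulative fraction after k components = (λ_1 + ... + λ_k) / Σ λ:
  k = 1: 44/100 = 0.44
  k = 2: (44 + 33)/100 = 77/100 = 0.77
  k = 3: (44 + 33 + 23)/100 = 100/100 = 1

Summary (fraction, with percent):

explained: PC1 0.44 (44%), PC2 0.33 (33%), PC3 0.23 (23%);  cumulative: 0.44, 0.77, 1


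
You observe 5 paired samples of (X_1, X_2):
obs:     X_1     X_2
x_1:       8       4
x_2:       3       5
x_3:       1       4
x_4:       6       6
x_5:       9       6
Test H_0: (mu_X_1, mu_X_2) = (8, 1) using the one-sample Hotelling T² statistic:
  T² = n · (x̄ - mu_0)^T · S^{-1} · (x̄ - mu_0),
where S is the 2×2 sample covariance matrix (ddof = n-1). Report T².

Step 1 — sample mean vector:
  mean(X_1) = (8 + 3 + 1 + 6 + 9) / 5 = 27/5 = 5.4
  mean(X_2) = (4 + 5 + 4 + 6 + 6) / 5 = 25/5 = 5
  x̄ = (5.4, 5),  deviation x̄ - mu_0 = (5.4, 5) - (8, 1) = (-2.6, 4).

Step 2 — sample covariance matrix, S[i,j] = (1/(n-1)) · Σ_k (x_{k,i} - mean_i) · (x_{k,j} - mean_j), divisor n-1 = 4:
  S[X_1,X_1] = ((2.6)·(2.6) + (-2.4)·(-2.4) + (-4.4)·(-4.4) + (0.6)·(0.6) + (3.6)·(3.6)) / 4 = 45.2/4 = 11.3
  S[X_1,X_2] = ((2.6)·(-1) + (-2.4)·(0) + (-4.4)·(-1) + (0.6)·(1) + (3.6)·(1)) / 4 = 6/4 = 1.5
  S[X_2,X_2] = ((-1)·(-1) + (0)·(0) + (-1)·(-1) + (1)·(1) + (1)·(1)) / 4 = 4/4 = 1
  S = [[11.3, 1.5],
 [1.5, 1]].

Step 3 — invert S. det(S) = 11.3·1 - (1.5)² = 9.05.
  S^{-1} = (1/det) · [[d, -b], [-b, a]] = [[0.1105, -0.1657],
 [-0.1657, 1.2486]].

Step 4 — quadratic form (x̄ - mu_0)^T · S^{-1} · (x̄ - mu_0):
  S^{-1} · (x̄ - mu_0) = (-0.9503, 5.4254),
  (x̄ - mu_0)^T · [...] = (-2.6)·(-0.9503) + (4)·(5.4254) = 24.1724.

Step 5 — scale by n: T² = 5 · 24.1724 = 120.8619.

T² ≈ 120.8619


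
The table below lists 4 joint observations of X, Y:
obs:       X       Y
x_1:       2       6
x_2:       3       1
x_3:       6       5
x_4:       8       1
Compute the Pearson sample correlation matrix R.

Step 1 — column means:
  mean(X) = (2 + 3 + 6 + 8) / 4 = 19/4 = 4.75
  mean(Y) = (6 + 1 + 5 + 1) / 4 = 13/4 = 3.25

Step 2 — sample variances and covariances s[i,j] = (1/(n-1)) · Σ_k (x_{k,i} - mean_i) · (x_{k,j} - mean_j), with n-1 = 3:
  s[X,X] = ((-2.75)·(-2.75) + (-1.75)·(-1.75) + (1.25)·(1.25) + (3.25)·(3.25)) / 3 = 22.75/3 = 7.5833
  s[X,Y] = ((-2.75)·(2.75) + (-1.75)·(-2.25) + (1.25)·(1.75) + (3.25)·(-2.25)) / 3 = -8.75/3 = -2.9167
  s[Y,Y] = ((2.75)·(2.75) + (-2.25)·(-2.25) + (1.75)·(1.75) + (-2.25)·(-2.25)) / 3 = 20.75/3 = 6.9167
  Sample standard deviations s_i = √(s[i,i]):
  s(X) = √(7.5833) = 2.7538
  s(Y) = √(6.9167) = 2.63

Step 3 — r_{ij} = s_{ij} / (s_i · s_j):
  r[X,X] = 1 (diagonal).
  r[X,Y] = -2.9167 / (2.7538 · 2.63) = -2.9167 / 7.2423 = -0.4027
  r[Y,Y] = 1 (diagonal).

R is symmetric with unit diagonal. Assembling:

R = [[1, -0.4027],
 [-0.4027, 1]]


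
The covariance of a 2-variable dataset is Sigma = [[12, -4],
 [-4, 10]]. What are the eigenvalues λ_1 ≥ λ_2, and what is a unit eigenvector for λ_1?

Step 1 — characteristic polynomial of 2×2 Sigma:
  det(Sigma - λI) = λ² - trace · λ + det = 0.
  trace = 12 + 10 = 22, det = 12·10 - (-4)² = 104.
Step 2 — discriminant:
  Δ = trace² - 4·det = 484 - 416 = 68.
Step 3 — eigenvalues:
  λ = (trace ± √Δ)/2 = (22 ± 8.2462)/2,
  λ_1 = 15.1231,  λ_2 = 6.8769.

Step 4 — unit eigenvector for λ_1: solve (Sigma - λ_1 I)v = 0. First row:
  (12 - 15.1231)·v_x + (-4)·v_y = 0, i.e. (-3.1231)·v_x + (-4)·v_y = 0,
  so v ∝ (b, λ_1 - a) = (-4, 3.1231); multiply by -1 so the first entry is positive: u = (4, -3.1231).
  ||u|| = √((4)² + (-3.1231)²) = √(25.7538) ≈ 5.0748,
  v_1 = u/||u|| ≈ (0.7882, -0.6154) (||v_1|| = 1).

λ_1 = 15.1231,  λ_2 = 6.8769;  v_1 ≈ (0.7882, -0.6154)


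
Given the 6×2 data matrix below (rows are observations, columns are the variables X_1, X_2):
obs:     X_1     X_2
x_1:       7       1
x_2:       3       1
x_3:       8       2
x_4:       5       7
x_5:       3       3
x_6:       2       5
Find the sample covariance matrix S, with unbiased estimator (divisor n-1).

Step 1 — column means:
  mean(X_1) = (7 + 3 + 8 + 5 + 3 + 2) / 6 = 28/6 = 4.6667
  mean(X_2) = (1 + 1 + 2 + 7 + 3 + 5) / 6 = 19/6 = 3.1667

Step 2 — sample covariance S[i,j] = (1/(n-1)) · Σ_k (x_{k,i} - mean_i) · (x_{k,j} - mean_j), with n-1 = 5.
  S[X_1,X_1] = ((2.3333)·(2.3333) + (-1.6667)·(-1.6667) + (3.3333)·(3.3333) + (0.3333)·(0.3333) + (-1.6667)·(-1.6667) + (-2.6667)·(-2.6667)) / 5 = 29.3333/5 = 5.8667
  S[X_1,X_2] = ((2.3333)·(-2.1667) + (-1.6667)·(-2.1667) + (3.3333)·(-1.1667) + (0.3333)·(3.8333) + (-1.6667)·(-0.1667) + (-2.6667)·(1.8333)) / 5 = -8.6667/5 = -1.7333
  S[X_2,X_2] = ((-2.1667)·(-2.1667) + (-2.1667)·(-2.1667) + (-1.1667)·(-1.1667) + (3.8333)·(3.8333) + (-0.1667)·(-0.1667) + (1.8333)·(1.8333)) / 5 = 28.8333/5 = 5.7667

S is symmetric (S[j,i] = S[i,j]). Assembling:

S = [[5.8667, -1.7333],
 [-1.7333, 5.7667]]


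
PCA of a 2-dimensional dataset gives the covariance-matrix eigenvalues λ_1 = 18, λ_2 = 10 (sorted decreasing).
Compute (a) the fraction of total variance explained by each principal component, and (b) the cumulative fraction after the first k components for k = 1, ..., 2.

Step 1 — total variance = trace(Sigma) = Σ λ_i = 18 + 10 = 28.

Step 2 — fraction explained by component i = λ_i / Σ λ:
  PC1: 18/28 = 0.6429
  PC2: 10/28 = 0.3571

Step 3 — cumulative fraction after k components = (λ_1 + ... + λ_k) / Σ λ:
  k = 1: 18/28 = 0.6429
  k = 2: (18 + 10)/28 = 28/28 = 1

Summary (fraction, with percent):

explained: PC1 0.6429 (64.29%), PC2 0.3571 (35.71%);  cumulative: 0.6429, 1


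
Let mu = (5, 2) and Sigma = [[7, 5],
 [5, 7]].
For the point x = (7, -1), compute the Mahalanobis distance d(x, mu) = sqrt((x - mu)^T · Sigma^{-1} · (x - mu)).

Step 1 — centre the observation: (x - mu) = (2, -3).

Step 2 — invert Sigma. det(Sigma) = 7·7 - (5)² = 24.
  Sigma^{-1} = (1/det) · [[d, -b], [-b, a]] = [[0.2917, -0.2083],
 [-0.2083, 0.2917]].

Step 3 — form the quadratic (x - mu)^T · Sigma^{-1} · (x - mu):
  Sigma^{-1} · (x - mu) = (1.2083, -1.2917).
  (x - mu)^T · [Sigma^{-1} · (x - mu)] = (2)·(1.2083) + (-3)·(-1.2917) = 6.2917.

Step 4 — take square root: d = √(6.2917) ≈ 2.5083.

d(x, mu) = √(6.2917) ≈ 2.5083


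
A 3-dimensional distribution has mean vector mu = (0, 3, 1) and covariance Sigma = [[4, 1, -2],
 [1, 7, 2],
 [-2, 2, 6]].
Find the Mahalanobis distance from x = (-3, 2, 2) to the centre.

Step 1 — centre the observation: (x - mu) = (-3, -1, 1).

Step 2 — invert Sigma (cofactor / det for 3×3, or solve directly):
  Sigma^{-1} = [[0.3455, -0.0909, 0.1455],
 [-0.0909, 0.1818, -0.0909],
 [0.1455, -0.0909, 0.2455]].

Step 3 — form the quadratic (x - mu)^T · Sigma^{-1} · (x - mu):
  Sigma^{-1} · (x - mu) = (-0.8, 0, -0.1).
  (x - mu)^T · [Sigma^{-1} · (x - mu)] = (-3)·(-0.8) + (-1)·(0) + (1)·(-0.1) = 2.3.

Step 4 — take square root: d = √(2.3) ≈ 1.5166.

d(x, mu) = √(2.3) ≈ 1.5166


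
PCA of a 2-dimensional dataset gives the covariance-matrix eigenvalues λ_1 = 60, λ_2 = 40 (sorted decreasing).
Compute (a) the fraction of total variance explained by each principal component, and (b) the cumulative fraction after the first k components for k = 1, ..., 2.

Step 1 — total variance = trace(Sigma) = Σ λ_i = 60 + 40 = 100.

Step 2 — fraction explained by component i = λ_i / Σ λ:
  PC1: 60/100 = 0.6
  PC2: 40/100 = 0.4

Step 3 — cumulative fraction after k components = (λ_1 + ... + λ_k) / Σ λ:
  k = 1: 60/100 = 0.6
  k = 2: (60 + 40)/100 = 100/100 = 1

Summary (fraction, with percent):

explained: PC1 0.6 (60%), PC2 0.4 (40%);  cumulative: 0.6, 1


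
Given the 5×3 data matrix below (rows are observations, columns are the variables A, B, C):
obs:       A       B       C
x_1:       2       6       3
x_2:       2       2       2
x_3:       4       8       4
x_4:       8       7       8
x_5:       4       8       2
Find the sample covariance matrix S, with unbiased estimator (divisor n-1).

Step 1 — column means:
  mean(A) = (2 + 2 + 4 + 8 + 4) / 5 = 20/5 = 4
  mean(B) = (6 + 2 + 8 + 7 + 8) / 5 = 31/5 = 6.2
  mean(C) = (3 + 2 + 4 + 8 + 2) / 5 = 19/5 = 3.8

Step 2 — sample covariance S[i,j] = (1/(n-1)) · Σ_k (x_{k,i} - mean_i) · (x_{k,j} - mean_j), with n-1 = 4.
  S[A,A] = ((-2)·(-2) + (-2)·(-2) + (0)·(0) + (4)·(4) + (0)·(0)) / 4 = 24/4 = 6
  S[A,B] = ((-2)·(-0.2) + (-2)·(-4.2) + (0)·(1.8) + (4)·(0.8) + (0)·(1.8)) / 4 = 12/4 = 3
  S[A,C] = ((-2)·(-0.8) + (-2)·(-1.8) + (0)·(0.2) + (4)·(4.2) + (0)·(-1.8)) / 4 = 22/4 = 5.5
  S[B,B] = ((-0.2)·(-0.2) + (-4.2)·(-4.2) + (1.8)·(1.8) + (0.8)·(0.8) + (1.8)·(1.8)) / 4 = 24.8/4 = 6.2
  S[B,C] = ((-0.2)·(-0.8) + (-4.2)·(-1.8) + (1.8)·(0.2) + (0.8)·(4.2) + (1.8)·(-1.8)) / 4 = 8.2/4 = 2.05
  S[C,C] = ((-0.8)·(-0.8) + (-1.8)·(-1.8) + (0.2)·(0.2) + (4.2)·(4.2) + (-1.8)·(-1.8)) / 4 = 24.8/4 = 6.2

S is symmetric (S[j,i] = S[i,j]). Assembling:

S = [[6, 3, 5.5],
 [3, 6.2, 2.05],
 [5.5, 2.05, 6.2]]


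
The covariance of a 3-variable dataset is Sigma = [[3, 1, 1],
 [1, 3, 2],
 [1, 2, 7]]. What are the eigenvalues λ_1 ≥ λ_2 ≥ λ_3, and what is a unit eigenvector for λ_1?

Step 1 — characteristic polynomial p(λ) = det(λI - Sigma) = λ³ - tr·λ² + c_1·λ - det, where tr = trace, c_1 = sum of the principal 2×2 minors, det = det(Sigma):
  tr = 3 + 3 + 7 = 13,
  c_1 = (3·3 - (1)²) + (3·7 - (1)²) + (3·7 - (2)²) = 8 + 20 + 17 = 45,
  det = 3·(3·7 - (2)²) - (1)·((1)·7 - (2)·(1)) + (1)·((1)·(2) - 3·(1)) = 3·(17) - (1)·(5) + (1)·(-1) = 45.
  So p(λ) = λ³ - 13λ² + 45λ - 45.
Step 2 — look for an integer root (rational root theorem: any rational root is an integer divisor of 45). Testing λ = 3:
  p(3) = 27 - 117 + 135 - 45 = 0  ✓
  Dividing out (λ - 3): p(λ) = (λ - 3)(λ² - 10λ + 15).
Step 3 — remaining eigenvalues from the quadratic λ² - 10λ + 15 = 0:
  Δ = 10² - 4·15 = 100 - 60 = 40,  λ = (10 ± √40)/2 = (10 ± 6.3246)/2 ≈ 8.1623 or 1.8377.
  Sorted: λ_1 = 8.1623,  λ_2 = 3,  λ_3 = 1.8377  (check: sum = 13 = tr ✓).

Step 4 — unit eigenvector for λ_1 ≈ 8.1623: v spans the null space of (Sigma - λ_1 I), whose rows are
  r_1 = (-5.1623, 1, 1),  r_2 = (1, -5.1623, 2),  r_3 = (1, 2, -1.1623).
  v is orthogonal to every row, so take v ∝ r_1 × r_2 = ((1)·(2) - (1)·(-5.1623), (1)·(1) - (-5.1623)·(2), (-5.1623)·(-5.1623) - (1)·(1)) ≈ (7.1623, 11.3246, 25.6491).
  Let u = (7.1623, 11.3246, 25.6491).
  ||u|| = √((7.1623)² + (11.3246)² + (25.6491)²) = √(837.4207) ≈ 28.9382,  v_1 = u/||u|| ≈ (0.2475, 0.3913, 0.8863) (||v_1|| = 1).

λ_1 = 8.1623,  λ_2 = 3,  λ_3 = 1.8377;  v_1 ≈ (0.2475, 0.3913, 0.8863)


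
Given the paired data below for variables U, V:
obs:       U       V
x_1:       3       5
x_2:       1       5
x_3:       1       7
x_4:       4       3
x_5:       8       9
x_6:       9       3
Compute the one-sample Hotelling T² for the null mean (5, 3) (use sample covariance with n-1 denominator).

Step 1 — sample mean vector:
  mean(U) = (3 + 1 + 1 + 4 + 8 + 9) / 6 = 26/6 = 4.3333
  mean(V) = (5 + 5 + 7 + 3 + 9 + 3) / 6 = 32/6 = 5.3333
  x̄ = (4.3333, 5.3333),  deviation x̄ - mu_0 = (4.3333, 5.3333) - (5, 3) = (-0.6667, 2.3333).

Step 2 — sample covariance matrix, S[i,j] = (1/(n-1)) · Σ_k (x_{k,i} - mean_i) · (x_{k,j} - mean_j), divisor n-1 = 5:
  S[U,U] = ((-1.3333)·(-1.3333) + (-3.3333)·(-3.3333) + (-3.3333)·(-3.3333) + (-0.3333)·(-0.3333) + (3.6667)·(3.6667) + (4.6667)·(4.6667)) / 5 = 59.3333/5 = 11.8667
  S[U,V] = ((-1.3333)·(-0.3333) + (-3.3333)·(-0.3333) + (-3.3333)·(1.6667) + (-0.3333)·(-2.3333) + (3.6667)·(3.6667) + (4.6667)·(-2.3333)) / 5 = -0.6667/5 = -0.1333
  S[V,V] = ((-0.3333)·(-0.3333) + (-0.3333)·(-0.3333) + (1.6667)·(1.6667) + (-2.3333)·(-2.3333) + (3.6667)·(3.6667) + (-2.3333)·(-2.3333)) / 5 = 27.3333/5 = 5.4667
  S = [[11.8667, -0.1333],
 [-0.1333, 5.4667]].

Step 3 — invert S. det(S) = 11.8667·5.4667 - (-0.1333)² = 64.8533.
  S^{-1} = (1/det) · [[d, -b], [-b, a]] = [[0.0843, 0.0021],
 [0.0021, 0.183]].

Step 4 — quadratic form (x̄ - mu_0)^T · S^{-1} · (x̄ - mu_0):
  S^{-1} · (x̄ - mu_0) = (-0.0514, 0.4256),
  (x̄ - mu_0)^T · [...] = (-0.6667)·(-0.0514) + (2.3333)·(0.4256) = 1.0273.

Step 5 — scale by n: T² = 6 · 1.0273 = 6.1637.

T² ≈ 6.1637


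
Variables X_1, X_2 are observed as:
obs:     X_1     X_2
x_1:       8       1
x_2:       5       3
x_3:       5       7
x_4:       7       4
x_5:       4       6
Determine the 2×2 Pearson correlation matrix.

Step 1 — column means:
  mean(X_1) = (8 + 5 + 5 + 7 + 4) / 5 = 29/5 = 5.8
  mean(X_2) = (1 + 3 + 7 + 4 + 6) / 5 = 21/5 = 4.2

Step 2 — sample variances and covariances s[i,j] = (1/(n-1)) · Σ_k (x_{k,i} - mean_i) · (x_{k,j} - mean_j), with n-1 = 4:
  s[X_1,X_1] = ((2.2)·(2.2) + (-0.8)·(-0.8) + (-0.8)·(-0.8) + (1.2)·(1.2) + (-1.8)·(-1.8)) / 4 = 10.8/4 = 2.7
  s[X_1,X_2] = ((2.2)·(-3.2) + (-0.8)·(-1.2) + (-0.8)·(2.8) + (1.2)·(-0.2) + (-1.8)·(1.8)) / 4 = -11.8/4 = -2.95
  s[X_2,X_2] = ((-3.2)·(-3.2) + (-1.2)·(-1.2) + (2.8)·(2.8) + (-0.2)·(-0.2) + (1.8)·(1.8)) / 4 = 22.8/4 = 5.7
  Sample standard deviations s_i = √(s[i,i]):
  s(X_1) = √(2.7) = 1.6432
  s(X_2) = √(5.7) = 2.3875

Step 3 — r_{ij} = s_{ij} / (s_i · s_j):
  r[X_1,X_1] = 1 (diagonal).
  r[X_1,X_2] = -2.95 / (1.6432 · 2.3875) = -2.95 / 3.923 = -0.752
  r[X_2,X_2] = 1 (diagonal).

R is symmetric with unit diagonal. Assembling:

R = [[1, -0.752],
 [-0.752, 1]]


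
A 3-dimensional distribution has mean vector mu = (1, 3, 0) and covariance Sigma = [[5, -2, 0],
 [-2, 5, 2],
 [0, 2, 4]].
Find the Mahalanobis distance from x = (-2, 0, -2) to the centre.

Step 1 — centre the observation: (x - mu) = (-3, -3, -2).

Step 2 — invert Sigma (cofactor / det for 3×3, or solve directly):
  Sigma^{-1} = [[0.25, 0.125, -0.0625],
 [0.125, 0.3125, -0.1562],
 [-0.0625, -0.1562, 0.3281]].

Step 3 — form the quadratic (x - mu)^T · Sigma^{-1} · (x - mu):
  Sigma^{-1} · (x - mu) = (-1, -1, 0).
  (x - mu)^T · [Sigma^{-1} · (x - mu)] = (-3)·(-1) + (-3)·(-1) + (-2)·(0) = 6.

Step 4 — take square root: d = √(6) ≈ 2.4495.

d(x, mu) = √(6) ≈ 2.4495


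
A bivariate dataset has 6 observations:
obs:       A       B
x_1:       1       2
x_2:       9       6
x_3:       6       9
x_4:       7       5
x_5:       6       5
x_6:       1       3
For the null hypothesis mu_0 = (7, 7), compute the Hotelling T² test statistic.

Step 1 — sample mean vector:
  mean(A) = (1 + 9 + 6 + 7 + 6 + 1) / 6 = 30/6 = 5
  mean(B) = (2 + 6 + 9 + 5 + 5 + 3) / 6 = 30/6 = 5
  x̄ = (5, 5),  deviation x̄ - mu_0 = (5, 5) - (7, 7) = (-2, -2).

Step 2 — sample covariance matrix, S[i,j] = (1/(n-1)) · Σ_k (x_{k,i} - mean_i) · (x_{k,j} - mean_j), divisor n-1 = 5:
  S[A,A] = ((-4)·(-4) + (4)·(4) + (1)·(1) + (2)·(2) + (1)·(1) + (-4)·(-4)) / 5 = 54/5 = 10.8
  S[A,B] = ((-4)·(-3) + (4)·(1) + (1)·(4) + (2)·(0) + (1)·(0) + (-4)·(-2)) / 5 = 28/5 = 5.6
  S[B,B] = ((-3)·(-3) + (1)·(1) + (4)·(4) + (0)·(0) + (0)·(0) + (-2)·(-2)) / 5 = 30/5 = 6
  S = [[10.8, 5.6],
 [5.6, 6]].

Step 3 — invert S. det(S) = 10.8·6 - (5.6)² = 33.44.
  S^{-1} = (1/det) · [[d, -b], [-b, a]] = [[0.1794, -0.1675],
 [-0.1675, 0.323]].

Step 4 — quadratic form (x̄ - mu_0)^T · S^{-1} · (x̄ - mu_0):
  S^{-1} · (x̄ - mu_0) = (-0.0239, -0.311),
  (x̄ - mu_0)^T · [...] = (-2)·(-0.0239) + (-2)·(-0.311) = 0.6699.

Step 5 — scale by n: T² = 6 · 0.6699 = 4.0191.

T² ≈ 4.0191


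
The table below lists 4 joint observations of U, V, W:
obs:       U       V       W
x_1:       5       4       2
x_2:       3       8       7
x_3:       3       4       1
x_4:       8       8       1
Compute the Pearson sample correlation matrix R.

Step 1 — column means:
  mean(U) = (5 + 3 + 3 + 8) / 4 = 19/4 = 4.75
  mean(V) = (4 + 8 + 4 + 8) / 4 = 24/4 = 6
  mean(W) = (2 + 7 + 1 + 1) / 4 = 11/4 = 2.75

Step 2 — sample variances and covariances s[i,j] = (1/(n-1)) · Σ_k (x_{k,i} - mean_i) · (x_{k,j} - mean_j), with n-1 = 3:
  s[U,U] = ((0.25)·(0.25) + (-1.75)·(-1.75) + (-1.75)·(-1.75) + (3.25)·(3.25)) / 3 = 16.75/3 = 5.5833
  s[U,V] = ((0.25)·(-2) + (-1.75)·(2) + (-1.75)·(-2) + (3.25)·(2)) / 3 = 6/3 = 2
  s[U,W] = ((0.25)·(-0.75) + (-1.75)·(4.25) + (-1.75)·(-1.75) + (3.25)·(-1.75)) / 3 = -10.25/3 = -3.4167
  s[V,V] = ((-2)·(-2) + (2)·(2) + (-2)·(-2) + (2)·(2)) / 3 = 16/3 = 5.3333
  s[V,W] = ((-2)·(-0.75) + (2)·(4.25) + (-2)·(-1.75) + (2)·(-1.75)) / 3 = 10/3 = 3.3333
  s[W,W] = ((-0.75)·(-0.75) + (4.25)·(4.25) + (-1.75)·(-1.75) + (-1.75)·(-1.75)) / 3 = 24.75/3 = 8.25
  Sample standard deviations s_i = √(s[i,i]):
  s(U) = √(5.5833) = 2.3629
  s(V) = √(5.3333) = 2.3094
  s(W) = √(8.25) = 2.8723

Step 3 — r_{ij} = s_{ij} / (s_i · s_j):
  r[U,U] = 1 (diagonal).
  r[U,V] = 2 / (2.3629 · 2.3094) = 2 / 5.4569 = 0.3665
  r[U,W] = -3.4167 / (2.3629 · 2.8723) = -3.4167 / 6.7869 = -0.5034
  r[V,V] = 1 (diagonal).
  r[V,W] = 3.3333 / (2.3094 · 2.8723) = 3.3333 / 6.6332 = 0.5025
  r[W,W] = 1 (diagonal).

R is symmetric with unit diagonal. Assembling:

R = [[1, 0.3665, -0.5034],
 [0.3665, 1, 0.5025],
 [-0.5034, 0.5025, 1]]
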